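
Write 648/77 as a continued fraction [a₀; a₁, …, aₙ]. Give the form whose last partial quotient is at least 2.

648 = 8×77 + 32
77 = 2×32 + 13
32 = 2×13 + 6
13 = 2×6 + 1
6 = 6×1 + 0  (stop)
So 648/77 = [8; 2, 2, 2, 6].

[8; 2, 2, 2, 6]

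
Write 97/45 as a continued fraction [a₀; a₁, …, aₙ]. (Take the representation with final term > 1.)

[2; 6, 2, 3]

97 = 2*45 + 7
45 = 6*7 + 3
7 = 2*3 + 1
3 = 3*1 + 0  (stop)
So 97/45 = [2; 6, 2, 3].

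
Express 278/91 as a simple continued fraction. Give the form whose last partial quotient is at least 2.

[3; 18, 5]

278 = 3*91 + 5
91 = 18*5 + 1
5 = 5*1 + 0  (stop)
So 278/91 = [3; 18, 5].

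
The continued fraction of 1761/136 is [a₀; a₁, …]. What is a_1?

1

1761 = 12·136 + 129   →  a_0 = 12
136 = 1·129 + 7   →  a_1 = 1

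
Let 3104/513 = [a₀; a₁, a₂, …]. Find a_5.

2

3104 = 6·513 + 26   →  a_0 = 6
513 = 19·26 + 19   →  a_1 = 19
26 = 1·19 + 7   →  a_2 = 1
19 = 2·7 + 5   →  a_3 = 2
7 = 1·5 + 2   →  a_4 = 1
5 = 2·2 + 1   →  a_5 = 2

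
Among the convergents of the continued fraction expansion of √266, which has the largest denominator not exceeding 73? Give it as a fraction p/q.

685/42

√266 = [16; 3, 4, 3, 32, …] (period length 4).
Convergents:
  p_0/q_0 = 16/1
  p_1/q_1 = 49/3
  p_2/q_2 = 212/13
  p_3/q_3 = 685/42
  p_4/q_4 = 22132/1357
q_3 = 42 ≤ 73 < 1357 = q_4, so the answer is 685/42.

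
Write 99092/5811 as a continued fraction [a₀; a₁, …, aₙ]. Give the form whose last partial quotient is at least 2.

[17; 19, 19, 16]

99092 = 17·5811 + 305
5811 = 19·305 + 16
305 = 19·16 + 1
16 = 16·1 + 0  (stop)
So 99092/5811 = [17; 19, 19, 16].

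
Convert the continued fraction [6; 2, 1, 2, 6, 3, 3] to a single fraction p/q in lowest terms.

3403/534

Using pₖ = aₖpₖ₋₁ + pₖ₋₂ and qₖ = aₖqₖ₋₁ + qₖ₋₂:
  k=0: a=6, p=6, q=1
  k=1: a=2, p=13, q=2
  k=2: a=1, p=19, q=3
  k=3: a=2, p=51, q=8
  k=4: a=6, p=325, q=51
  k=5: a=3, p=1026, q=161
  k=6: a=3, p=3403, q=534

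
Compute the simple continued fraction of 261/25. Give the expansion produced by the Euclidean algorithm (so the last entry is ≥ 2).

261 = 10*25 + 11
25 = 2*11 + 3
11 = 3*3 + 2
3 = 1*2 + 1
2 = 2*1 + 0  (stop)
So 261/25 = [10; 2, 3, 1, 2].

[10; 2, 3, 1, 2]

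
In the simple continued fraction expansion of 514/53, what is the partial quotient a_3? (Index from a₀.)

3

514 = 9·53 + 37   →  a_0 = 9
53 = 1·37 + 16   →  a_1 = 1
37 = 2·16 + 5   →  a_2 = 2
16 = 3·5 + 1   →  a_3 = 3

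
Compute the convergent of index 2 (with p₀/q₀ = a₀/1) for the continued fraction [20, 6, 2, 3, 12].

262/13

Using pₖ = aₖpₖ₋₁ + pₖ₋₂, qₖ = aₖqₖ₋₁ + qₖ₋₂ (with p₋₁=1, p₋₂=0, q₋₁=0, q₋₂=1):
  k=0: a=20, p=20, q=1
  k=1: a=6, p=121, q=6
  k=2: a=2, p=262, q=13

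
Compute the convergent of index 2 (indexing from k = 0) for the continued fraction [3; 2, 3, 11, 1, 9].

Using pₖ = aₖpₖ₋₁ + pₖ₋₂, qₖ = aₖqₖ₋₁ + qₖ₋₂ (with p₋₁=1, p₋₂=0, q₋₁=0, q₋₂=1):
  k=0: a=3, p=3, q=1
  k=1: a=2, p=7, q=2
  k=2: a=3, p=24, q=7

24/7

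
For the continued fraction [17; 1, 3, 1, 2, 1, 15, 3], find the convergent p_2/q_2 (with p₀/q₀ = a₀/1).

71/4

Using pₖ = aₖpₖ₋₁ + pₖ₋₂, qₖ = aₖqₖ₋₁ + qₖ₋₂ (with p₋₁=1, p₋₂=0, q₋₁=0, q₋₂=1):
  k=0: a=17, p=17, q=1
  k=1: a=1, p=18, q=1
  k=2: a=3, p=71, q=4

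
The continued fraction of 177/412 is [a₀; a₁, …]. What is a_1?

2

177 = 0·412 + 177   →  a_0 = 0
412 = 2·177 + 58   →  a_1 = 2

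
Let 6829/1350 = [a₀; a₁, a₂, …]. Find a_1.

6829 = 5·1350 + 79   →  a_0 = 5
1350 = 17·79 + 7   →  a_1 = 17

17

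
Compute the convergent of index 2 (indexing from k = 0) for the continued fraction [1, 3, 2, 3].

9/7

Using pₖ = aₖpₖ₋₁ + pₖ₋₂, qₖ = aₖqₖ₋₁ + qₖ₋₂ (with p₋₁=1, p₋₂=0, q₋₁=0, q₋₂=1):
  k=0: a=1, p=1, q=1
  k=1: a=3, p=4, q=3
  k=2: a=2, p=9, q=7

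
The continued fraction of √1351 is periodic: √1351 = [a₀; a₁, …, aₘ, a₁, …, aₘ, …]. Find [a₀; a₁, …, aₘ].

[36; 1, 3, 10, 3, 1, 72]

a₀ = ⌊√1351⌋ = 36.
With m₀=0, d₀=1 and mₖ₊₁ = dₖaₖ − mₖ, dₖ₊₁ = (n − mₖ₊₁²)/dₖ, aₖ₊₁ = ⌊(a₀+mₖ₊₁)/dₖ₊₁⌋:
  k=1: m=36, d=55, a=1
  k=2: m=19, d=18, a=3
  k=3: m=35, d=7, a=10
  k=4: m=35, d=18, a=3
  k=5: m=19, d=55, a=1
  k=6: m=36, d=1, a=72
d=1 and a=2a₀=72 at k=6, so the next step gives (m, d) = (36, 55) again — its k=1 value — and the period has length 6.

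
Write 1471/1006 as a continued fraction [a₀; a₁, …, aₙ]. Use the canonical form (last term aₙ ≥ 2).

[1; 2, 6, 8, 2, 4]

1471 = 1×1006 + 465
1006 = 2×465 + 76
465 = 6×76 + 9
76 = 8×9 + 4
9 = 2×4 + 1
4 = 4×1 + 0  (stop)
So 1471/1006 = [1; 2, 6, 8, 2, 4].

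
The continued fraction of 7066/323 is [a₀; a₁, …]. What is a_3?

7066 = 21·323 + 283   →  a_0 = 21
323 = 1·283 + 40   →  a_1 = 1
283 = 7·40 + 3   →  a_2 = 7
40 = 13·3 + 1   →  a_3 = 13

13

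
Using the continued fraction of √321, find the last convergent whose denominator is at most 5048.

84727/4729

√321 = [17; 1, 10, 1, 34, …] (period length 4).
Convergents:
  p_0/q_0 = 17/1
  p_1/q_1 = 18/1
  p_2/q_2 = 197/11
  p_3/q_3 = 215/12
  p_4/q_4 = 7507/419
  p_5/q_5 = 7722/431
  p_6/q_6 = 84727/4729
  p_7/q_7 = 92449/5160
q_6 = 4729 ≤ 5048 < 5160 = q_7, so the answer is 84727/4729.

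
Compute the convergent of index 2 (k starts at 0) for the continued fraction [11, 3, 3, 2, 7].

Using pₖ = aₖpₖ₋₁ + pₖ₋₂, qₖ = aₖqₖ₋₁ + qₖ₋₂ (with p₋₁=1, p₋₂=0, q₋₁=0, q₋₂=1):
  k=0: a=11, p=11, q=1
  k=1: a=3, p=34, q=3
  k=2: a=3, p=113, q=10

113/10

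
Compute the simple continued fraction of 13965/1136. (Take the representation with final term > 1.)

[12; 3, 2, 2, 3, 9, 2]

13965 = 12*1136 + 333
1136 = 3*333 + 137
333 = 2*137 + 59
137 = 2*59 + 19
59 = 3*19 + 2
19 = 9*2 + 1
2 = 2*1 + 0  (stop)
So 13965/1136 = [12; 3, 2, 2, 3, 9, 2].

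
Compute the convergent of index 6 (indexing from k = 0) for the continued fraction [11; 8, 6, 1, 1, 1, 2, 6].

4805/432

Using pₖ = aₖpₖ₋₁ + pₖ₋₂, qₖ = aₖqₖ₋₁ + qₖ₋₂ (with p₋₁=1, p₋₂=0, q₋₁=0, q₋₂=1):
  k=0: a=11, p=11, q=1
  k=1: a=8, p=89, q=8
  k=2: a=6, p=545, q=49
  k=3: a=1, p=634, q=57
  k=4: a=1, p=1179, q=106
  k=5: a=1, p=1813, q=163
  k=6: a=2, p=4805, q=432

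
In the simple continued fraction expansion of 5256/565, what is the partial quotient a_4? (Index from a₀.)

5256 = 9·565 + 171   →  a_0 = 9
565 = 3·171 + 52   →  a_1 = 3
171 = 3·52 + 15   →  a_2 = 3
52 = 3·15 + 7   →  a_3 = 3
15 = 2·7 + 1   →  a_4 = 2

2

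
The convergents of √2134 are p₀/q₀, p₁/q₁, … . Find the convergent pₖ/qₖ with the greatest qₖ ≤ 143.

√2134 = [46; 5, 8, 5, 92, …] (period length 4).
Convergents:
  p_0/q_0 = 46/1
  p_1/q_1 = 231/5
  p_2/q_2 = 1894/41
  p_3/q_3 = 9701/210
q_2 = 41 ≤ 143 < 210 = q_3, so the answer is 1894/41.

1894/41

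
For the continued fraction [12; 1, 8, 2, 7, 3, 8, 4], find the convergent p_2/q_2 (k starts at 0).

Using pₖ = aₖpₖ₋₁ + pₖ₋₂, qₖ = aₖqₖ₋₁ + qₖ₋₂ (with p₋₁=1, p₋₂=0, q₋₁=0, q₋₂=1):
  k=0: a=12, p=12, q=1
  k=1: a=1, p=13, q=1
  k=2: a=8, p=116, q=9

116/9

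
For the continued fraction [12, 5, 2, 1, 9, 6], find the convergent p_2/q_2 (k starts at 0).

134/11

Using pₖ = aₖpₖ₋₁ + pₖ₋₂, qₖ = aₖqₖ₋₁ + qₖ₋₂ (with p₋₁=1, p₋₂=0, q₋₁=0, q₋₂=1):
  k=0: a=12, p=12, q=1
  k=1: a=5, p=61, q=5
  k=2: a=2, p=134, q=11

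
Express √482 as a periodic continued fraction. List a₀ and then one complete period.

[21; 1, 20, 1, 42]

a₀ = ⌊√482⌋ = 21.
With m₀=0, d₀=1 and mₖ₊₁ = dₖaₖ − mₖ, dₖ₊₁ = (n − mₖ₊₁²)/dₖ, aₖ₊₁ = ⌊(a₀+mₖ₊₁)/dₖ₊₁⌋:
  k=1: m=21, d=41, a=1
  k=2: m=20, d=2, a=20
  k=3: m=20, d=41, a=1
  k=4: m=21, d=1, a=42
d=1 and a=2a₀=42 at k=4, so the next step gives (m, d) = (21, 41) again — its k=1 value — and the period has length 4.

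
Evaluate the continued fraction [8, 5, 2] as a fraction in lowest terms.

Using pₖ = aₖpₖ₋₁ + pₖ₋₂ and qₖ = aₖqₖ₋₁ + qₖ₋₂:
  k=0: a=8, p=8, q=1
  k=1: a=5, p=41, q=5
  k=2: a=2, p=90, q=11

90/11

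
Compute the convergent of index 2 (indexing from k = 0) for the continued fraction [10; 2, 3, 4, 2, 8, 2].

Using pₖ = aₖpₖ₋₁ + pₖ₋₂, qₖ = aₖqₖ₋₁ + qₖ₋₂ (with p₋₁=1, p₋₂=0, q₋₁=0, q₋₂=1):
  k=0: a=10, p=10, q=1
  k=1: a=2, p=21, q=2
  k=2: a=3, p=73, q=7

73/7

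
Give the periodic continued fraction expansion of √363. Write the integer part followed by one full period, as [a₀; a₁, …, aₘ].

[19; 19, 38]

a₀ = ⌊√363⌋ = 19.
With m₀=0, d₀=1 and mₖ₊₁ = dₖaₖ − mₖ, dₖ₊₁ = (n − mₖ₊₁²)/dₖ, aₖ₊₁ = ⌊(a₀+mₖ₊₁)/dₖ₊₁⌋:
  k=1: m=19, d=2, a=19
  k=2: m=19, d=1, a=38
d=1 and a=2a₀=38 at k=2, so the next step gives (m, d) = (19, 2) again — its k=1 value — and the period has length 2.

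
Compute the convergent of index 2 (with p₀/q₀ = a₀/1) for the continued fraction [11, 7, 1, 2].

Using pₖ = aₖpₖ₋₁ + pₖ₋₂, qₖ = aₖqₖ₋₁ + qₖ₋₂ (with p₋₁=1, p₋₂=0, q₋₁=0, q₋₂=1):
  k=0: a=11, p=11, q=1
  k=1: a=7, p=78, q=7
  k=2: a=1, p=89, q=8

89/8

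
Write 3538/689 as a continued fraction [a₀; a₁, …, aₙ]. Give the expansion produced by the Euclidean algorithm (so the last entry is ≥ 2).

[5; 7, 2, 2, 4, 4]

3538 = 5×689 + 93
689 = 7×93 + 38
93 = 2×38 + 17
38 = 2×17 + 4
17 = 4×4 + 1
4 = 4×1 + 0  (stop)
So 3538/689 = [5; 7, 2, 2, 4, 4].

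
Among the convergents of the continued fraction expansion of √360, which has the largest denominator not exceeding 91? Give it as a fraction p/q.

721/38

√360 = [18; 1, 36, …] (period length 2).
Convergents:
  p_0/q_0 = 18/1
  p_1/q_1 = 19/1
  p_2/q_2 = 702/37
  p_3/q_3 = 721/38
  p_4/q_4 = 26658/1405
q_3 = 38 ≤ 91 < 1405 = q_4, so the answer is 721/38.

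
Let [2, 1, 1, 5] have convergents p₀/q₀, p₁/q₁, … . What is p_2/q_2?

5/2

Using pₖ = aₖpₖ₋₁ + pₖ₋₂, qₖ = aₖqₖ₋₁ + qₖ₋₂ (with p₋₁=1, p₋₂=0, q₋₁=0, q₋₂=1):
  k=0: a=2, p=2, q=1
  k=1: a=1, p=3, q=1
  k=2: a=1, p=5, q=2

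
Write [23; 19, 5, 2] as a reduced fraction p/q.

4864/211

Using pₖ = aₖpₖ₋₁ + pₖ₋₂ and qₖ = aₖqₖ₋₁ + qₖ₋₂:
  k=0: a=23, p=23, q=1
  k=1: a=19, p=438, q=19
  k=2: a=5, p=2213, q=96
  k=3: a=2, p=4864, q=211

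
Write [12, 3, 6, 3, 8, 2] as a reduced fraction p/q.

Using pₖ = aₖpₖ₋₁ + pₖ₋₂ and qₖ = aₖqₖ₋₁ + qₖ₋₂:
  k=0: a=12, p=12, q=1
  k=1: a=3, p=37, q=3
  k=2: a=6, p=234, q=19
  k=3: a=3, p=739, q=60
  k=4: a=8, p=6146, q=499
  k=5: a=2, p=13031, q=1058

13031/1058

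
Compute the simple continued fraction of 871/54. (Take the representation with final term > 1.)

[16; 7, 1, 2, 2]

871 = 16*54 + 7
54 = 7*7 + 5
7 = 1*5 + 2
5 = 2*2 + 1
2 = 2*1 + 0  (stop)
So 871/54 = [16; 7, 1, 2, 2].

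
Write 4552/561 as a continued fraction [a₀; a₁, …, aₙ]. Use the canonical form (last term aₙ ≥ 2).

[8; 8, 1, 3, 3, 1, 3]

4552 = 8×561 + 64
561 = 8×64 + 49
64 = 1×49 + 15
49 = 3×15 + 4
15 = 3×4 + 3
4 = 1×3 + 1
3 = 3×1 + 0  (stop)
So 4552/561 = [8; 8, 1, 3, 3, 1, 3].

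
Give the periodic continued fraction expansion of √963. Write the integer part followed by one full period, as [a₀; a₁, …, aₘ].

[31; 31, 62]

a₀ = ⌊√963⌋ = 31.
With m₀=0, d₀=1 and mₖ₊₁ = dₖaₖ − mₖ, dₖ₊₁ = (n − mₖ₊₁²)/dₖ, aₖ₊₁ = ⌊(a₀+mₖ₊₁)/dₖ₊₁⌋:
  k=1: m=31, d=2, a=31
  k=2: m=31, d=1, a=62
d=1 and a=2a₀=62 at k=2, so the next step gives (m, d) = (31, 2) again — its k=1 value — and the period has length 2.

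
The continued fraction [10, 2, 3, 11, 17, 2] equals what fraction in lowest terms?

28986/2779

Fold from the inside: start with 2/1.
  17 + 1/2 = 35/2
  11 + 2/35 = 387/35
  3 + 35/387 = 1196/387
  2 + 387/1196 = 2779/1196
  10 + 1196/2779 = 28986/2779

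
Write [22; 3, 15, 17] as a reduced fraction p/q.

17526/785

Using pₖ = aₖpₖ₋₁ + pₖ₋₂ and qₖ = aₖqₖ₋₁ + qₖ₋₂:
  k=0: a=22, p=22, q=1
  k=1: a=3, p=67, q=3
  k=2: a=15, p=1027, q=46
  k=3: a=17, p=17526, q=785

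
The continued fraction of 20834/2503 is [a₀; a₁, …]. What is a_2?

20834 = 8·2503 + 810   →  a_0 = 8
2503 = 3·810 + 73   →  a_1 = 3
810 = 11·73 + 7   →  a_2 = 11

11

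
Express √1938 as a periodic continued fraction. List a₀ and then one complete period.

[44; 44, 88]

a₀ = ⌊√1938⌋ = 44.
With m₀=0, d₀=1 and mₖ₊₁ = dₖaₖ − mₖ, dₖ₊₁ = (n − mₖ₊₁²)/dₖ, aₖ₊₁ = ⌊(a₀+mₖ₊₁)/dₖ₊₁⌋:
  k=1: m=44, d=2, a=44
  k=2: m=44, d=1, a=88
d=1 and a=2a₀=88 at k=2, so the next step gives (m, d) = (44, 2) again — its k=1 value — and the period has length 2.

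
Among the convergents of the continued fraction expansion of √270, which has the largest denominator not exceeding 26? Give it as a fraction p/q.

115/7

√270 = [16; 2, 3, 6, 3, 2, 32, …] (period length 6).
Convergents:
  p_0/q_0 = 16/1
  p_1/q_1 = 33/2
  p_2/q_2 = 115/7
  p_3/q_3 = 723/44
q_2 = 7 ≤ 26 < 44 = q_3, so the answer is 115/7.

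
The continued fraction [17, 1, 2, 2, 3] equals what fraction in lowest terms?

Using pₖ = aₖpₖ₋₁ + pₖ₋₂ and qₖ = aₖqₖ₋₁ + qₖ₋₂:
  k=0: a=17, p=17, q=1
  k=1: a=1, p=18, q=1
  k=2: a=2, p=53, q=3
  k=3: a=2, p=124, q=7
  k=4: a=3, p=425, q=24

425/24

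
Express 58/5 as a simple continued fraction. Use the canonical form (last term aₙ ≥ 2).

58 = 11·5 + 3
5 = 1·3 + 2
3 = 1·2 + 1
2 = 2·1 + 0  (stop)
So 58/5 = [11; 1, 1, 2].

[11; 1, 1, 2]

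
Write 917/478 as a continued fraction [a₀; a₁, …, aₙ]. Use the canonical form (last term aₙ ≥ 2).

[1; 1, 11, 3, 1, 9]

917 = 1*478 + 439
478 = 1*439 + 39
439 = 11*39 + 10
39 = 3*10 + 9
10 = 1*9 + 1
9 = 9*1 + 0  (stop)
So 917/478 = [1; 1, 11, 3, 1, 9].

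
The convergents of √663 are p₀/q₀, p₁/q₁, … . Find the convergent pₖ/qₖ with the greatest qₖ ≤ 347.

√663 = [25; 1, 2, 1, 50, …] (period length 4).
Convergents:
  p_0/q_0 = 25/1
  p_1/q_1 = 26/1
  p_2/q_2 = 77/3
  p_3/q_3 = 103/4
  p_4/q_4 = 5227/203
  p_5/q_5 = 5330/207
  p_6/q_6 = 15887/617
q_5 = 207 ≤ 347 < 617 = q_6, so the answer is 5330/207.

5330/207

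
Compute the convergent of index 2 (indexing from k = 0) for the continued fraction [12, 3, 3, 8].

123/10

Using pₖ = aₖpₖ₋₁ + pₖ₋₂, qₖ = aₖqₖ₋₁ + qₖ₋₂ (with p₋₁=1, p₋₂=0, q₋₁=0, q₋₂=1):
  k=0: a=12, p=12, q=1
  k=1: a=3, p=37, q=3
  k=2: a=3, p=123, q=10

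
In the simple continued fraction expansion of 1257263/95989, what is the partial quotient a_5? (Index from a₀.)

1257263 = 13·95989 + 9406   →  a_0 = 13
95989 = 10·9406 + 1929   →  a_1 = 10
9406 = 4·1929 + 1690   →  a_2 = 4
1929 = 1·1690 + 239   →  a_3 = 1
1690 = 7·239 + 17   →  a_4 = 7
239 = 14·17 + 1   →  a_5 = 14

14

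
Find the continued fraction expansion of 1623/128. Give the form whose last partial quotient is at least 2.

[12; 1, 2, 8, 5]

1623 = 12*128 + 87
128 = 1*87 + 41
87 = 2*41 + 5
41 = 8*5 + 1
5 = 5*1 + 0  (stop)
So 1623/128 = [12; 1, 2, 8, 5].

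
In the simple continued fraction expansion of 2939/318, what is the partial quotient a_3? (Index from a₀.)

2939 = 9·318 + 77   →  a_0 = 9
318 = 4·77 + 10   →  a_1 = 4
77 = 7·10 + 7   →  a_2 = 7
10 = 1·7 + 3   →  a_3 = 1

1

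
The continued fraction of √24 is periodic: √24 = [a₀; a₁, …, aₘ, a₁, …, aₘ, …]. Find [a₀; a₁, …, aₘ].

[4; 1, 8]

a₀ = ⌊√24⌋ = 4.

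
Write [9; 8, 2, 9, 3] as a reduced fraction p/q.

Fold from the inside: start with 3/1.
  9 + 1/3 = 28/3
  2 + 3/28 = 59/28
  8 + 28/59 = 500/59
  9 + 59/500 = 4559/500

4559/500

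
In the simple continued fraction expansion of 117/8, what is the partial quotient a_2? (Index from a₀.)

1

117 = 14·8 + 5   →  a_0 = 14
8 = 1·5 + 3   →  a_1 = 1
5 = 1·3 + 2   →  a_2 = 1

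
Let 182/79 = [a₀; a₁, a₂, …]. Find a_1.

3

182 = 2·79 + 24   →  a_0 = 2
79 = 3·24 + 7   →  a_1 = 3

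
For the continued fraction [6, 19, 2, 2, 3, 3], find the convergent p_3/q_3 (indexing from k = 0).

587/97

Using pₖ = aₖpₖ₋₁ + pₖ₋₂, qₖ = aₖqₖ₋₁ + qₖ₋₂ (with p₋₁=1, p₋₂=0, q₋₁=0, q₋₂=1):
  k=0: a=6, p=6, q=1
  k=1: a=19, p=115, q=19
  k=2: a=2, p=236, q=39
  k=3: a=2, p=587, q=97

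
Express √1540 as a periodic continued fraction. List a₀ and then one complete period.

a₀ = ⌊√1540⌋ = 39.
With m₀=0, d₀=1 and mₖ₊₁ = dₖaₖ − mₖ, dₖ₊₁ = (n − mₖ₊₁²)/dₖ, aₖ₊₁ = ⌊(a₀+mₖ₊₁)/dₖ₊₁⌋:
  k=1: m=39, d=19, a=4
  k=2: m=37, d=9, a=8
  k=3: m=35, d=35, a=2
  k=4: m=35, d=9, a=8
  k=5: m=37, d=19, a=4
  k=6: m=39, d=1, a=78
d=1 and a=2a₀=78 at k=6, so the next step gives (m, d) = (39, 19) again — its k=1 value — and the period has length 6.

[39; 4, 8, 2, 8, 4, 78]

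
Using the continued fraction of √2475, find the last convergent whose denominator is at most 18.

√2475 = [49; 1, 2, 1, 98, …] (period length 4).
Convergents:
  p_0/q_0 = 49/1
  p_1/q_1 = 50/1
  p_2/q_2 = 149/3
  p_3/q_3 = 199/4
  p_4/q_4 = 19651/395
q_3 = 4 ≤ 18 < 395 = q_4, so the answer is 199/4.

199/4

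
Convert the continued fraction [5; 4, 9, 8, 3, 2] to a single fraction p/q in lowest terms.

Fold from the inside: start with 2/1.
  3 + 1/2 = 7/2
  8 + 2/7 = 58/7
  9 + 7/58 = 529/58
  4 + 58/529 = 2174/529
  5 + 529/2174 = 11399/2174

11399/2174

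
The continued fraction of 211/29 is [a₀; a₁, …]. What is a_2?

211 = 7·29 + 8   →  a_0 = 7
29 = 3·8 + 5   →  a_1 = 3
8 = 1·5 + 3   →  a_2 = 1

1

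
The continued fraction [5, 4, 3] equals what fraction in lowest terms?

Fold from the inside: start with 3/1.
  4 + 1/3 = 13/3
  5 + 3/13 = 68/13

68/13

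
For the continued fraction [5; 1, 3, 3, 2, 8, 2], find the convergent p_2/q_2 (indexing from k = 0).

Using pₖ = aₖpₖ₋₁ + pₖ₋₂, qₖ = aₖqₖ₋₁ + qₖ₋₂ (with p₋₁=1, p₋₂=0, q₋₁=0, q₋₂=1):
  k=0: a=5, p=5, q=1
  k=1: a=1, p=6, q=1
  k=2: a=3, p=23, q=4

23/4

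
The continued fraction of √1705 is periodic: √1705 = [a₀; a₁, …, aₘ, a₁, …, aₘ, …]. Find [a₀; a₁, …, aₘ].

a₀ = ⌊√1705⌋ = 41.
With m₀=0, d₀=1 and mₖ₊₁ = dₖaₖ − mₖ, dₖ₊₁ = (n − mₖ₊₁²)/dₖ, aₖ₊₁ = ⌊(a₀+mₖ₊₁)/dₖ₊₁⌋:
  k=1: m=41, d=24, a=3
  k=2: m=31, d=31, a=2
  k=3: m=31, d=24, a=3
  k=4: m=41, d=1, a=82
d=1 and a=2a₀=82 at k=4, so the next step gives (m, d) = (41, 24) again — its k=1 value — and the period has length 4.

[41; 3, 2, 3, 82]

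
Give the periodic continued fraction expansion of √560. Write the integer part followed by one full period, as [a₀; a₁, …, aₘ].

[23; 1, 1, 1, 46]

a₀ = ⌊√560⌋ = 23.
With m₀=0, d₀=1 and mₖ₊₁ = dₖaₖ − mₖ, dₖ₊₁ = (n − mₖ₊₁²)/dₖ, aₖ₊₁ = ⌊(a₀+mₖ₊₁)/dₖ₊₁⌋:
  k=1: m=23, d=31, a=1
  k=2: m=8, d=16, a=1
  k=3: m=8, d=31, a=1
  k=4: m=23, d=1, a=46
d=1 and a=2a₀=46 at k=4, so the next step gives (m, d) = (23, 31) again — its k=1 value — and the period has length 4.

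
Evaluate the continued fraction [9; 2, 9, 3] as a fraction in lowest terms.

559/59

Fold from the inside: start with 3/1.
  9 + 1/3 = 28/3
  2 + 3/28 = 59/28
  9 + 28/59 = 559/59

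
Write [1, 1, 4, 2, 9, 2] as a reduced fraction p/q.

398/219

Using pₖ = aₖpₖ₋₁ + pₖ₋₂ and qₖ = aₖqₖ₋₁ + qₖ₋₂:
  k=0: a=1, p=1, q=1
  k=1: a=1, p=2, q=1
  k=2: a=4, p=9, q=5
  k=3: a=2, p=20, q=11
  k=4: a=9, p=189, q=104
  k=5: a=2, p=398, q=219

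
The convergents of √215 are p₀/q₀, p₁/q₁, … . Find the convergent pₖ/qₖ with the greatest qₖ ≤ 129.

√215 = [14; 1, 1, 1, 28, …] (period length 4).
Convergents:
  p_0/q_0 = 14/1
  p_1/q_1 = 15/1
  p_2/q_2 = 29/2
  p_3/q_3 = 44/3
  p_4/q_4 = 1261/86
  p_5/q_5 = 1305/89
  p_6/q_6 = 2566/175
q_5 = 89 ≤ 129 < 175 = q_6, so the answer is 1305/89.

1305/89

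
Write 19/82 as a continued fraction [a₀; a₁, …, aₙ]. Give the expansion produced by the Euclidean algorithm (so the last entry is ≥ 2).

19 = 0·82 + 19
82 = 4·19 + 6
19 = 3·6 + 1
6 = 6·1 + 0  (stop)
So 19/82 = [0; 4, 3, 6].

[0; 4, 3, 6]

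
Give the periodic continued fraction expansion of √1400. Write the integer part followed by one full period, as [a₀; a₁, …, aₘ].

[37; 2, 2, 2, 74]

a₀ = ⌊√1400⌋ = 37.
With m₀=0, d₀=1 and mₖ₊₁ = dₖaₖ − mₖ, dₖ₊₁ = (n − mₖ₊₁²)/dₖ, aₖ₊₁ = ⌊(a₀+mₖ₊₁)/dₖ₊₁⌋:
  k=1: m=37, d=31, a=2
  k=2: m=25, d=25, a=2
  k=3: m=25, d=31, a=2
  k=4: m=37, d=1, a=74
d=1 and a=2a₀=74 at k=4, so the next step gives (m, d) = (37, 31) again — its k=1 value — and the period has length 4.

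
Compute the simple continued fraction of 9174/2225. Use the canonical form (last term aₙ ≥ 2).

9174 = 4·2225 + 274
2225 = 8·274 + 33
274 = 8·33 + 10
33 = 3·10 + 3
10 = 3·3 + 1
3 = 3·1 + 0  (stop)
So 9174/2225 = [4; 8, 8, 3, 3, 3].

[4; 8, 8, 3, 3, 3]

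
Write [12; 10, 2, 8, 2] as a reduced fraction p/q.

Using pₖ = aₖpₖ₋₁ + pₖ₋₂ and qₖ = aₖqₖ₋₁ + qₖ₋₂:
  k=0: a=12, p=12, q=1
  k=1: a=10, p=121, q=10
  k=2: a=2, p=254, q=21
  k=3: a=8, p=2153, q=178
  k=4: a=2, p=4560, q=377

4560/377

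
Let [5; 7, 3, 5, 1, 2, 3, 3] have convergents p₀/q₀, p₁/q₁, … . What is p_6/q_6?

Using pₖ = aₖpₖ₋₁ + pₖ₋₂, qₖ = aₖqₖ₋₁ + qₖ₋₂ (with p₋₁=1, p₋₂=0, q₋₁=0, q₋₂=1):
  k=0: a=5, p=5, q=1
  k=1: a=7, p=36, q=7
  k=2: a=3, p=113, q=22
  k=3: a=5, p=601, q=117
  k=4: a=1, p=714, q=139
  k=5: a=2, p=2029, q=395
  k=6: a=3, p=6801, q=1324

6801/1324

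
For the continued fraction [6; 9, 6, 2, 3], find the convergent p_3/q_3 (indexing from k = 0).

Using pₖ = aₖpₖ₋₁ + pₖ₋₂, qₖ = aₖqₖ₋₁ + qₖ₋₂ (with p₋₁=1, p₋₂=0, q₋₁=0, q₋₂=1):
  k=0: a=6, p=6, q=1
  k=1: a=9, p=55, q=9
  k=2: a=6, p=336, q=55
  k=3: a=2, p=727, q=119

727/119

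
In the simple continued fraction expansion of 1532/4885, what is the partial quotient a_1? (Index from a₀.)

1532 = 0·4885 + 1532   →  a_0 = 0
4885 = 3·1532 + 289   →  a_1 = 3

3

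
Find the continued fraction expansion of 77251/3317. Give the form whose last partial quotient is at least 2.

[23; 3, 2, 5, 12, 3, 2]

77251 = 23·3317 + 960
3317 = 3·960 + 437
960 = 2·437 + 86
437 = 5·86 + 7
86 = 12·7 + 2
7 = 3·2 + 1
2 = 2·1 + 0  (stop)
So 77251/3317 = [23; 3, 2, 5, 12, 3, 2].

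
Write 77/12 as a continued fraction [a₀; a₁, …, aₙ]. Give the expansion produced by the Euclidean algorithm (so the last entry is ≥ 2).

[6; 2, 2, 2]

77 = 6*12 + 5
12 = 2*5 + 2
5 = 2*2 + 1
2 = 2*1 + 0  (stop)
So 77/12 = [6; 2, 2, 2].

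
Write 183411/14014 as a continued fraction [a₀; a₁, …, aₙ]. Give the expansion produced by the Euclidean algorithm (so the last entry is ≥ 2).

[13; 11, 2, 2, 14, 17]

183411 = 13*14014 + 1229
14014 = 11*1229 + 495
1229 = 2*495 + 239
495 = 2*239 + 17
239 = 14*17 + 1
17 = 17*1 + 0  (stop)
So 183411/14014 = [13; 11, 2, 2, 14, 17].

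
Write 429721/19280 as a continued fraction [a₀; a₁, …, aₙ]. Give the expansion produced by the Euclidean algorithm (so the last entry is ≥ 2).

429721 = 22*19280 + 5561
19280 = 3*5561 + 2597
5561 = 2*2597 + 367
2597 = 7*367 + 28
367 = 13*28 + 3
28 = 9*3 + 1
3 = 3*1 + 0  (stop)
So 429721/19280 = [22; 3, 2, 7, 13, 9, 3].

[22; 3, 2, 7, 13, 9, 3]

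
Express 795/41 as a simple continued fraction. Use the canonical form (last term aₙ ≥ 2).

[19; 2, 1, 1, 3, 2]

795 = 19*41 + 16
41 = 2*16 + 9
16 = 1*9 + 7
9 = 1*7 + 2
7 = 3*2 + 1
2 = 2*1 + 0  (stop)
So 795/41 = [19; 2, 1, 1, 3, 2].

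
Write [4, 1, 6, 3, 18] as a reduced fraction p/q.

Fold from the inside: start with 18/1.
  3 + 1/18 = 55/18
  6 + 18/55 = 348/55
  1 + 55/348 = 403/348
  4 + 348/403 = 1960/403

1960/403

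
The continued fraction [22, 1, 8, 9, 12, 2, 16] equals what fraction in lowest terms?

Using pₖ = aₖpₖ₋₁ + pₖ₋₂ and qₖ = aₖqₖ₋₁ + qₖ₋₂:
  k=0: a=22, p=22, q=1
  k=1: a=1, p=23, q=1
  k=2: a=8, p=206, q=9
  k=3: a=9, p=1877, q=82
  k=4: a=12, p=22730, q=993
  k=5: a=2, p=47337, q=2068
  k=6: a=16, p=780122, q=34081

780122/34081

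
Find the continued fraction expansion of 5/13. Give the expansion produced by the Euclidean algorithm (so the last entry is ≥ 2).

[0; 2, 1, 1, 2]

5 = 0·13 + 5
13 = 2·5 + 3
5 = 1·3 + 2
3 = 1·2 + 1
2 = 2·1 + 0  (stop)
So 5/13 = [0; 2, 1, 1, 2].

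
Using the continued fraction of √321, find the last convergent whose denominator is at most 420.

7507/419

√321 = [17; 1, 10, 1, 34, …] (period length 4).
Convergents:
  p_0/q_0 = 17/1
  p_1/q_1 = 18/1
  p_2/q_2 = 197/11
  p_3/q_3 = 215/12
  p_4/q_4 = 7507/419
  p_5/q_5 = 7722/431
q_4 = 419 ≤ 420 < 431 = q_5, so the answer is 7507/419.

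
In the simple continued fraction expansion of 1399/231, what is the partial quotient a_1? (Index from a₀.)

17

1399 = 6·231 + 13   →  a_0 = 6
231 = 17·13 + 10   →  a_1 = 17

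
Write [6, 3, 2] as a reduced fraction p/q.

44/7

Using pₖ = aₖpₖ₋₁ + pₖ₋₂ and qₖ = aₖqₖ₋₁ + qₖ₋₂:
  k=0: a=6, p=6, q=1
  k=1: a=3, p=19, q=3
  k=2: a=2, p=44, q=7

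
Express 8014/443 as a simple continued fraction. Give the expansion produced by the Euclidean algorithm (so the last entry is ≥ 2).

8014 = 18×443 + 40
443 = 11×40 + 3
40 = 13×3 + 1
3 = 3×1 + 0  (stop)
So 8014/443 = [18; 11, 13, 3].

[18; 11, 13, 3]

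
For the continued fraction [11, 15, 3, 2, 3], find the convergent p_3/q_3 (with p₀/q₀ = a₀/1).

Using pₖ = aₖpₖ₋₁ + pₖ₋₂, qₖ = aₖqₖ₋₁ + qₖ₋₂ (with p₋₁=1, p₋₂=0, q₋₁=0, q₋₂=1):
  k=0: a=11, p=11, q=1
  k=1: a=15, p=166, q=15
  k=2: a=3, p=509, q=46
  k=3: a=2, p=1184, q=107

1184/107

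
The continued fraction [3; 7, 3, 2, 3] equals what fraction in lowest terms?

Fold from the inside: start with 3/1.
  2 + 1/3 = 7/3
  3 + 3/7 = 24/7
  7 + 7/24 = 175/24
  3 + 24/175 = 549/175

549/175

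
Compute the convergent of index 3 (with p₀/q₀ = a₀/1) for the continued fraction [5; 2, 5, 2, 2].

131/24

Using pₖ = aₖpₖ₋₁ + pₖ₋₂, qₖ = aₖqₖ₋₁ + qₖ₋₂ (with p₋₁=1, p₋₂=0, q₋₁=0, q₋₂=1):
  k=0: a=5, p=5, q=1
  k=1: a=2, p=11, q=2
  k=2: a=5, p=60, q=11
  k=3: a=2, p=131, q=24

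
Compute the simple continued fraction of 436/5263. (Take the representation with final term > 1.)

[0; 12, 14, 15, 2]

436 = 0×5263 + 436
5263 = 12×436 + 31
436 = 14×31 + 2
31 = 15×2 + 1
2 = 2×1 + 0  (stop)
So 436/5263 = [0; 12, 14, 15, 2].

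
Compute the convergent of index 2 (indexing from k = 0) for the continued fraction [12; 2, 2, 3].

Using pₖ = aₖpₖ₋₁ + pₖ₋₂, qₖ = aₖqₖ₋₁ + qₖ₋₂ (with p₋₁=1, p₋₂=0, q₋₁=0, q₋₂=1):
  k=0: a=12, p=12, q=1
  k=1: a=2, p=25, q=2
  k=2: a=2, p=62, q=5

62/5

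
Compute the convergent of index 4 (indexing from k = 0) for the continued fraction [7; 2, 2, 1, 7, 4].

Using pₖ = aₖpₖ₋₁ + pₖ₋₂, qₖ = aₖqₖ₋₁ + qₖ₋₂ (with p₋₁=1, p₋₂=0, q₋₁=0, q₋₂=1):
  k=0: a=7, p=7, q=1
  k=1: a=2, p=15, q=2
  k=2: a=2, p=37, q=5
  k=3: a=1, p=52, q=7
  k=4: a=7, p=401, q=54

401/54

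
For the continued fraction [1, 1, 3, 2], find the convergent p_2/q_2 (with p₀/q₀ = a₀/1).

7/4

Using pₖ = aₖpₖ₋₁ + pₖ₋₂, qₖ = aₖqₖ₋₁ + qₖ₋₂ (with p₋₁=1, p₋₂=0, q₋₁=0, q₋₂=1):
  k=0: a=1, p=1, q=1
  k=1: a=1, p=2, q=1
  k=2: a=3, p=7, q=4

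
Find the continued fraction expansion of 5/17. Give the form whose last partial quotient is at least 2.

5 = 0·17 + 5
17 = 3·5 + 2
5 = 2·2 + 1
2 = 2·1 + 0  (stop)
So 5/17 = [0; 3, 2, 2].

[0; 3, 2, 2]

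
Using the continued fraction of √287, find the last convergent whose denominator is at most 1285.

√287 = [16; 1, 15, 1, 32, …] (period length 4).
Convergents:
  p_0/q_0 = 16/1
  p_1/q_1 = 17/1
  p_2/q_2 = 271/16
  p_3/q_3 = 288/17
  p_4/q_4 = 9487/560
  p_5/q_5 = 9775/577
  p_6/q_6 = 156112/9215
q_5 = 577 ≤ 1285 < 9215 = q_6, so the answer is 9775/577.

9775/577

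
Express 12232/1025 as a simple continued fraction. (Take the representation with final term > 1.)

12232 = 11*1025 + 957
1025 = 1*957 + 68
957 = 14*68 + 5
68 = 13*5 + 3
5 = 1*3 + 2
3 = 1*2 + 1
2 = 2*1 + 0  (stop)
So 12232/1025 = [11; 1, 14, 13, 1, 1, 2].

[11; 1, 14, 13, 1, 1, 2]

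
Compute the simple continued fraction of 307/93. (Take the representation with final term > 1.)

[3; 3, 3, 9]

307 = 3*93 + 28
93 = 3*28 + 9
28 = 3*9 + 1
9 = 9*1 + 0  (stop)
So 307/93 = [3; 3, 3, 9].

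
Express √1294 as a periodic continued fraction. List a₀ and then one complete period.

[35; 1, 34, 1, 70]

a₀ = ⌊√1294⌋ = 35.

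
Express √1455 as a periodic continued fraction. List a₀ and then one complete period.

[38; 6, 1, 11, 1, 6, 76]

a₀ = ⌊√1455⌋ = 38.
With m₀=0, d₀=1 and mₖ₊₁ = dₖaₖ − mₖ, dₖ₊₁ = (n − mₖ₊₁²)/dₖ, aₖ₊₁ = ⌊(a₀+mₖ₊₁)/dₖ₊₁⌋:
  k=1: m=38, d=11, a=6
  k=2: m=28, d=61, a=1
  k=3: m=33, d=6, a=11
  k=4: m=33, d=61, a=1
  k=5: m=28, d=11, a=6
  k=6: m=38, d=1, a=76
d=1 and a=2a₀=76 at k=6, so the next step gives (m, d) = (38, 11) again — its k=1 value — and the period has length 6.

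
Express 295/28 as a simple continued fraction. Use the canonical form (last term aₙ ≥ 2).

[10; 1, 1, 6, 2]

295 = 10×28 + 15
28 = 1×15 + 13
15 = 1×13 + 2
13 = 6×2 + 1
2 = 2×1 + 0  (stop)
So 295/28 = [10; 1, 1, 6, 2].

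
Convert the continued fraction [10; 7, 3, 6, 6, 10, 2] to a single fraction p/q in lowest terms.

185035/18254

Using pₖ = aₖpₖ₋₁ + pₖ₋₂ and qₖ = aₖqₖ₋₁ + qₖ₋₂:
  k=0: a=10, p=10, q=1
  k=1: a=7, p=71, q=7
  k=2: a=3, p=223, q=22
  k=3: a=6, p=1409, q=139
  k=4: a=6, p=8677, q=856
  k=5: a=10, p=88179, q=8699
  k=6: a=2, p=185035, q=18254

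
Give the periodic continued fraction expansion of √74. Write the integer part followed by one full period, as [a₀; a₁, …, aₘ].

a₀ = ⌊√74⌋ = 8.
With m₀=0, d₀=1 and mₖ₊₁ = dₖaₖ − mₖ, dₖ₊₁ = (n − mₖ₊₁²)/dₖ, aₖ₊₁ = ⌊(a₀+mₖ₊₁)/dₖ₊₁⌋:
  k=1: m=8, d=10, a=1
  k=2: m=2, d=7, a=1
  k=3: m=5, d=7, a=1
  k=4: m=2, d=10, a=1
  k=5: m=8, d=1, a=16
d=1 and a=2a₀=16 at k=5, so the next step gives (m, d) = (8, 10) again — its k=1 value — and the period has length 5.

[8; 1, 1, 1, 1, 16]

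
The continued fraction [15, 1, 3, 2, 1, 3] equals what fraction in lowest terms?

Using pₖ = aₖpₖ₋₁ + pₖ₋₂ and qₖ = aₖqₖ₋₁ + qₖ₋₂:
  k=0: a=15, p=15, q=1
  k=1: a=1, p=16, q=1
  k=2: a=3, p=63, q=4
  k=3: a=2, p=142, q=9
  k=4: a=1, p=205, q=13
  k=5: a=3, p=757, q=48

757/48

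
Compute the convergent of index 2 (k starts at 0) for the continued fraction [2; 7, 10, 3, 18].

152/71

Using pₖ = aₖpₖ₋₁ + pₖ₋₂, qₖ = aₖqₖ₋₁ + qₖ₋₂ (with p₋₁=1, p₋₂=0, q₋₁=0, q₋₂=1):
  k=0: a=2, p=2, q=1
  k=1: a=7, p=15, q=7
  k=2: a=10, p=152, q=71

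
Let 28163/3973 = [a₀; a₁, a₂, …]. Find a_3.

28163 = 7·3973 + 352   →  a_0 = 7
3973 = 11·352 + 101   →  a_1 = 11
352 = 3·101 + 49   →  a_2 = 3
101 = 2·49 + 3   →  a_3 = 2

2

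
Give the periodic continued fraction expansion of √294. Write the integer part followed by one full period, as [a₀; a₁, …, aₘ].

[17; 6, 1, 4, 1, 6, 34]

a₀ = ⌊√294⌋ = 17.
With m₀=0, d₀=1 and mₖ₊₁ = dₖaₖ − mₖ, dₖ₊₁ = (n − mₖ₊₁²)/dₖ, aₖ₊₁ = ⌊(a₀+mₖ₊₁)/dₖ₊₁⌋:
  k=1: m=17, d=5, a=6
  k=2: m=13, d=25, a=1
  k=3: m=12, d=6, a=4
  k=4: m=12, d=25, a=1
  k=5: m=13, d=5, a=6
  k=6: m=17, d=1, a=34
d=1 and a=2a₀=34 at k=6, so the next step gives (m, d) = (17, 5) again — its k=1 value — and the period has length 6.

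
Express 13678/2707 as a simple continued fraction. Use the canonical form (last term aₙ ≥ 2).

[5; 18, 1, 13, 3, 3]

13678 = 5·2707 + 143
2707 = 18·143 + 133
143 = 1·133 + 10
133 = 13·10 + 3
10 = 3·3 + 1
3 = 3·1 + 0  (stop)
So 13678/2707 = [5; 18, 1, 13, 3, 3].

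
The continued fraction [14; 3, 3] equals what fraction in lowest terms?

Using pₖ = aₖpₖ₋₁ + pₖ₋₂ and qₖ = aₖqₖ₋₁ + qₖ₋₂:
  k=0: a=14, p=14, q=1
  k=1: a=3, p=43, q=3
  k=2: a=3, p=143, q=10

143/10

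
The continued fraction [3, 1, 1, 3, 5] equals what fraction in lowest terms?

132/37

Fold from the inside: start with 5/1.
  3 + 1/5 = 16/5
  1 + 5/16 = 21/16
  1 + 16/21 = 37/21
  3 + 21/37 = 132/37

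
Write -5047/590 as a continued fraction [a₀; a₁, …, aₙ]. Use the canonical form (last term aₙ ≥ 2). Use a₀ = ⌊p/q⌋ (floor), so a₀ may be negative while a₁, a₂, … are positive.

-5047 = -9·590 + 263
590 = 2·263 + 64
263 = 4·64 + 7
64 = 9·7 + 1
7 = 7·1 + 0  (stop)
So -5047/590 = [-9; 2, 4, 9, 7].

[-9; 2, 4, 9, 7]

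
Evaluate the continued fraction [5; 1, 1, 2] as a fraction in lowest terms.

28/5

Using pₖ = aₖpₖ₋₁ + pₖ₋₂ and qₖ = aₖqₖ₋₁ + qₖ₋₂:
  k=0: a=5, p=5, q=1
  k=1: a=1, p=6, q=1
  k=2: a=1, p=11, q=2
  k=3: a=2, p=28, q=5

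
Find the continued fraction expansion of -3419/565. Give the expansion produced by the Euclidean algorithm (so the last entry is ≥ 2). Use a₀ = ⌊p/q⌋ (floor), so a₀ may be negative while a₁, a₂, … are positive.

-3419 = -7×565 + 536
565 = 1×536 + 29
536 = 18×29 + 14
29 = 2×14 + 1
14 = 14×1 + 0  (stop)
So -3419/565 = [-7; 1, 18, 2, 14].

[-7; 1, 18, 2, 14]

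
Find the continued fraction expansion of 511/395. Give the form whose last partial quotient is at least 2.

511 = 1·395 + 116
395 = 3·116 + 47
116 = 2·47 + 22
47 = 2·22 + 3
22 = 7·3 + 1
3 = 3·1 + 0  (stop)
So 511/395 = [1; 3, 2, 2, 7, 3].

[1; 3, 2, 2, 7, 3]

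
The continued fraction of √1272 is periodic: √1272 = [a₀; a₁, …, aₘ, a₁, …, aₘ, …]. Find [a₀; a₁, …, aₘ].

a₀ = ⌊√1272⌋ = 35.
With m₀=0, d₀=1 and mₖ₊₁ = dₖaₖ − mₖ, dₖ₊₁ = (n − mₖ₊₁²)/dₖ, aₖ₊₁ = ⌊(a₀+mₖ₊₁)/dₖ₊₁⌋:
  k=1: m=35, d=47, a=1
  k=2: m=12, d=24, a=1
  k=3: m=12, d=47, a=1
  k=4: m=35, d=1, a=70
d=1 and a=2a₀=70 at k=4, so the next step gives (m, d) = (35, 47) again — its k=1 value — and the period has length 4.

[35; 1, 1, 1, 70]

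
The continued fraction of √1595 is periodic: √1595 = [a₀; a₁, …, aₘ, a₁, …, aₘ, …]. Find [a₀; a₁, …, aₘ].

[39; 1, 14, 1, 78]

a₀ = ⌊√1595⌋ = 39.
With m₀=0, d₀=1 and mₖ₊₁ = dₖaₖ − mₖ, dₖ₊₁ = (n − mₖ₊₁²)/dₖ, aₖ₊₁ = ⌊(a₀+mₖ₊₁)/dₖ₊₁⌋:
  k=1: m=39, d=74, a=1
  k=2: m=35, d=5, a=14
  k=3: m=35, d=74, a=1
  k=4: m=39, d=1, a=78
d=1 and a=2a₀=78 at k=4, so the next step gives (m, d) = (39, 74) again — its k=1 value — and the period has length 4.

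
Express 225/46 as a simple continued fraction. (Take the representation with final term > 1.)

[4; 1, 8, 5]

225 = 4×46 + 41
46 = 1×41 + 5
41 = 8×5 + 1
5 = 5×1 + 0  (stop)
So 225/46 = [4; 1, 8, 5].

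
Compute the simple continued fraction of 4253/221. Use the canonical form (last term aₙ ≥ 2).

4253 = 19*221 + 54
221 = 4*54 + 5
54 = 10*5 + 4
5 = 1*4 + 1
4 = 4*1 + 0  (stop)
So 4253/221 = [19; 4, 10, 1, 4].

[19; 4, 10, 1, 4]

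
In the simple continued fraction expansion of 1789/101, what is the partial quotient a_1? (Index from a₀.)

1

1789 = 17·101 + 72   →  a_0 = 17
101 = 1·72 + 29   →  a_1 = 1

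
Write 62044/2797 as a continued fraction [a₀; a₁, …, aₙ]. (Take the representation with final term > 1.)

62044 = 22·2797 + 510
2797 = 5·510 + 247
510 = 2·247 + 16
247 = 15·16 + 7
16 = 2·7 + 2
7 = 3·2 + 1
2 = 2·1 + 0  (stop)
So 62044/2797 = [22; 5, 2, 15, 2, 3, 2].

[22; 5, 2, 15, 2, 3, 2]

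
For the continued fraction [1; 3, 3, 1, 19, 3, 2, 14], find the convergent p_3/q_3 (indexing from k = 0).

17/13

Using pₖ = aₖpₖ₋₁ + pₖ₋₂, qₖ = aₖqₖ₋₁ + qₖ₋₂ (with p₋₁=1, p₋₂=0, q₋₁=0, q₋₂=1):
  k=0: a=1, p=1, q=1
  k=1: a=3, p=4, q=3
  k=2: a=3, p=13, q=10
  k=3: a=1, p=17, q=13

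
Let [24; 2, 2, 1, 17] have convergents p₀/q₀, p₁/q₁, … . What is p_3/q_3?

171/7

Using pₖ = aₖpₖ₋₁ + pₖ₋₂, qₖ = aₖqₖ₋₁ + qₖ₋₂ (with p₋₁=1, p₋₂=0, q₋₁=0, q₋₂=1):
  k=0: a=24, p=24, q=1
  k=1: a=2, p=49, q=2
  k=2: a=2, p=122, q=5
  k=3: a=1, p=171, q=7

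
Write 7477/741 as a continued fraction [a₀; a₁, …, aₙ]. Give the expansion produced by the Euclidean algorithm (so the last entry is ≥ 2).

[10; 11, 16, 1, 3]

7477 = 10×741 + 67
741 = 11×67 + 4
67 = 16×4 + 3
4 = 1×3 + 1
3 = 3×1 + 0  (stop)
So 7477/741 = [10; 11, 16, 1, 3].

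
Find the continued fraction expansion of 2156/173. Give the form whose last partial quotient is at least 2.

2156 = 12·173 + 80
173 = 2·80 + 13
80 = 6·13 + 2
13 = 6·2 + 1
2 = 2·1 + 0  (stop)
So 2156/173 = [12; 2, 6, 6, 2].

[12; 2, 6, 6, 2]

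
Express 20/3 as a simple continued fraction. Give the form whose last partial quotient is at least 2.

20 = 6*3 + 2
3 = 1*2 + 1
2 = 2*1 + 0  (stop)
So 20/3 = [6; 1, 2].

[6; 1, 2]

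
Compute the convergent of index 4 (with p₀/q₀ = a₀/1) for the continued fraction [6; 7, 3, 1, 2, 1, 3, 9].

491/80

Using pₖ = aₖpₖ₋₁ + pₖ₋₂, qₖ = aₖqₖ₋₁ + qₖ₋₂ (with p₋₁=1, p₋₂=0, q₋₁=0, q₋₂=1):
  k=0: a=6, p=6, q=1
  k=1: a=7, p=43, q=7
  k=2: a=3, p=135, q=22
  k=3: a=1, p=178, q=29
  k=4: a=2, p=491, q=80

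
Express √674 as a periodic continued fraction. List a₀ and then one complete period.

a₀ = ⌊√674⌋ = 25.
With m₀=0, d₀=1 and mₖ₊₁ = dₖaₖ − mₖ, dₖ₊₁ = (n − mₖ₊₁²)/dₖ, aₖ₊₁ = ⌊(a₀+mₖ₊₁)/dₖ₊₁⌋:
  k=1: m=25, d=49, a=1
  k=2: m=24, d=2, a=24
  k=3: m=24, d=49, a=1
  k=4: m=25, d=1, a=50
d=1 and a=2a₀=50 at k=4, so the next step gives (m, d) = (25, 49) again — its k=1 value — and the period has length 4.

[25; 1, 24, 1, 50]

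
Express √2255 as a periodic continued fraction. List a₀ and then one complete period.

a₀ = ⌊√2255⌋ = 47.

[47; 2, 18, 2, 94]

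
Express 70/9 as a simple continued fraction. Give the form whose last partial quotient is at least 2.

[7; 1, 3, 2]

70 = 7·9 + 7
9 = 1·7 + 2
7 = 3·2 + 1
2 = 2·1 + 0  (stop)
So 70/9 = [7; 1, 3, 2].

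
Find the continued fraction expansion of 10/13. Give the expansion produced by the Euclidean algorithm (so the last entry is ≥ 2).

[0; 1, 3, 3]

10 = 0*13 + 10
13 = 1*10 + 3
10 = 3*3 + 1
3 = 3*1 + 0  (stop)
So 10/13 = [0; 1, 3, 3].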